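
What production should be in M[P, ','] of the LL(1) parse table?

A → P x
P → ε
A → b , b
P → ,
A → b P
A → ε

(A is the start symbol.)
P → ,

To find M[P, ','], we find productions for P where ',' is in the predict set (PREDICT(N → α) = (FIRST(α) \ {ε}) ∪ (FOLLOW(N) if α ⇒* ε)).

Relevant sets:
  FOLLOW(P) = { $, 'x' }

P → ε: PREDICT = { $, 'x' }
P → ,: PREDICT = { ',' }
  ',' is in predict set, so this production goes in M[P, ',']

M[P, ','] = P → ,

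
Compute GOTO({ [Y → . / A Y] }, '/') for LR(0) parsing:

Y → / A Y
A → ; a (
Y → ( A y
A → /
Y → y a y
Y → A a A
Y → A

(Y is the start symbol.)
GOTO(I, '/') = CLOSURE({ [A → αX.β] : [A → α.Xβ] ∈ I, X = '/' })

Items with dot before '/', with the dot advanced:
  [Y → . / A Y] → [Y → / . A Y]
Closure of the advanced items:
  [Y → / . A Y] has the dot before A: add [A → . ; a (], [A → . /]

GOTO = { [A → . /], [A → . ; a (], [Y → / . A Y] }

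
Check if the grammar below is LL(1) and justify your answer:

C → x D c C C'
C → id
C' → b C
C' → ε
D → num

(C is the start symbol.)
A grammar is LL(1) if for each non-terminal N with multiple productions, the predict sets of those productions are pairwise disjoint, where PREDICT(N → α) = (FIRST(α) \ {ε}) ∪ (FOLLOW(N) if α ⇒* ε).

Relevant sets:
  FOLLOW(C') = { $, 'b' }

For C:
  PREDICT(C → x D c C C') = { 'x' }
  PREDICT(C → id) = { 'id' }
For C':
  PREDICT(C' → b C) = { 'b' }
  PREDICT(C' → ε) = { $, 'b' }
D has a single production, so nothing to check there.

Conflict found: Predict set conflict for C': { 'b' }
The grammar is NOT LL(1).

Answer: No. Predict set conflict for C': { 'b' }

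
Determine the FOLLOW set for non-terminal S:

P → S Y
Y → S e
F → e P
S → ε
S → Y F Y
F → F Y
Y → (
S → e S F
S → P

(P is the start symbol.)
In P → S Y: S is followed by Y, add FIRST(Y) \ {ε} = { '(', 'e' }
In Y → S e: S is followed by e, add FIRST(e) \ {ε} = { 'e' }
In S → e S F: S is followed by F, add FIRST(F) \ {ε} = { 'e' }

Taking the union: FOLLOW(S) = { '(', 'e' }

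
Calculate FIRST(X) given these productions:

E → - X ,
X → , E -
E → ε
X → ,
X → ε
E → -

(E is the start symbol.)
{ ',', ε }

From X → , E -:
  - ',' is a terminal: add ',' and stop
From X → ,:
  - ',' is a terminal: add ',' and stop
From X → ε:
  - ε-production, so ε ∈ FIRST(X)

Collecting: FIRST(X) = { ',', ε }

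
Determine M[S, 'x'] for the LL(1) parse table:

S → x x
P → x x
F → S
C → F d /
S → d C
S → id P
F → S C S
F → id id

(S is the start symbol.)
S → x x

To find M[S, 'x'], we find productions for S where 'x' is in the predict set (PREDICT(N → α) = (FIRST(α) \ {ε}) ∪ (FOLLOW(N) if α ⇒* ε)).

S → x x: PREDICT = { 'x' }
  'x' is in predict set, so this production goes in M[S, 'x']
S → d C: PREDICT = { 'd' }
S → id P: PREDICT = { 'id' }

M[S, 'x'] = S → x x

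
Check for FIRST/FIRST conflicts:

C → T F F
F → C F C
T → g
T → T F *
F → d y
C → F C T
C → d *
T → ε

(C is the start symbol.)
Yes. C → T F F / C → F C T on { 'd', 'g' }; C → T F F / C → d '*' on { 'd' }; C → F C T / C → d '*' on { 'd' }; F → C F C / F → d y on { 'd' }; T → g / T → T F '*' on { 'g' }

A FIRST/FIRST conflict occurs when two productions N → α and N → β for the same non-terminal have FIRST(α) ∩ FIRST(β) ≠ ∅ (with ε ∈ FIRST of a nullable right-hand side, so two nullable alternatives also conflict).

FIRST sets of the non-terminals at (or reachable through a nullable prefix from) the front of some alternative:
  FIRST(T) = { 'd', 'g', ε }
  FIRST(F) = { 'd', 'g' }
  FIRST(C) = { 'd', 'g' }

Productions for C:
  C → T F F: FIRST = { 'd', 'g' }
  C → F C T: FIRST = { 'd', 'g' }
  C → d *: FIRST = { 'd' }
Productions for F:
  F → C F C: FIRST = { 'd', 'g' }
  F → d y: FIRST = { 'd' }
Productions for T:
  T → g: FIRST = { 'g' }
  T → T F *: FIRST = { 'd', 'g' }
  T → ε: FIRST = { ε }

Conflict for C: C → T F F and C → F C T
  Overlap: { 'd', 'g' }
Conflict for C: C → T F F and C → d *
  Overlap: { 'd' }
Conflict for C: C → F C T and C → d *
  Overlap: { 'd' }
Conflict for F: F → C F C and F → d y
  Overlap: { 'd' }
Conflict for T: T → g and T → T F *
  Overlap: { 'g' }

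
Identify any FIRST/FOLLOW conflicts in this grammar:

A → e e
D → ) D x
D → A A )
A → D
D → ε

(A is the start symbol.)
A FIRST/FOLLOW conflict occurs when a non-terminal N has a nullable alternative N → β (β ⇒* ε) and another alternative N → α with FIRST(α) ∩ FOLLOW(N) ≠ ∅: on such a lookahead the parser cannot decide between expanding α and letting N vanish via β.

Nullable non-terminals: A, D.
FIRST sets used below: FIRST(D) = { ')', 'e', ε }, FIRST(A) = { ')', 'e', ε }

A: nullable alternative(s) A → D; FOLLOW(A) = { $, ')', 'e' }
  A → e e: FIRST \ {ε} = { 'e' } — overlaps FOLLOW(A) on { 'e' }: CONFLICT
  A → D: FIRST \ {ε} = { ')', 'e' } — this is the only nullable alternative, skip

D: nullable alternative(s) D → ε; FOLLOW(D) = { $, ')', 'e', 'x' }
  D → ) D x: FIRST \ {ε} = { ')' } — overlaps FOLLOW(D) on { ')' }: CONFLICT
  D → A A ): FIRST \ {ε} = { ')', 'e' } — overlaps FOLLOW(D) on { ')', 'e' }: CONFLICT
  D → ε: FIRST \ {ε} = { } — this is the only nullable alternative, skip

So the grammar has 3 FIRST/FOLLOW conflicts (marked CONFLICT above).

Answer: Yes. A → e e with FOLLOW(A) on { 'e' }; D → ')' D x with FOLLOW(D) on { ')' }; D → A A ')' with FOLLOW(D) on { ')', 'e' }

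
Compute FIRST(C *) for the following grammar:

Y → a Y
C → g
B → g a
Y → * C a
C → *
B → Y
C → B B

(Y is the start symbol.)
{ '*', 'a', 'g' }

FIRST sets of the non-terminals involved (from the grammar, by fixed-point iteration):
  FIRST(C) = { '*', 'a', 'g' }

To compute FIRST(C *), process the symbols left to right:
Symbol C is a non-terminal. Add FIRST(C) \ {ε} = { '*', 'a', 'g' }
C is not nullable (ε ∉ FIRST(C)), so stop here.
FIRST(C *) = { '*', 'a', 'g' }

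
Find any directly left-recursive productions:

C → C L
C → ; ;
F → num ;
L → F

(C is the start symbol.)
Yes, C is left-recursive

C → C L: LEFT RECURSIVE (starts with C)
C → ; ;: starts with ';'
F → num ;: starts with num
L → F: starts with F

The grammar has direct left recursion on: C.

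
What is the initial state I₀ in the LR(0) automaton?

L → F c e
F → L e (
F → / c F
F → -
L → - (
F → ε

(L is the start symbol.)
{ [F → . -], [F → . / c F], [F → . L e (], [F → .], [L → . - (], [L → . F c e], [L' → . L] }

First, augment the grammar with L' → L
I₀ = CLOSURE({ [L' → . L] }):
  [L' → . L] has the dot before L: add [L → . F c e], [L → . - (]
  [L → . F c e] has the dot before F: add [F → . L e (], [F → . / c F], [F → . -], [F → .]
No further items can be added.

I₀ = { [F → . -], [F → . / c F], [F → . L e (], [F → .], [L → . - (], [L → . F c e], [L' → . L] }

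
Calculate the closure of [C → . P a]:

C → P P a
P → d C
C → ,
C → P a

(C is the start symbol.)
To compute CLOSURE, for each item [A → α.Bβ] where B is a non-terminal, add [B → .γ] for all productions B → γ; repeat for the newly added items until nothing changes.

Start with: [C → . P a]
  [C → . P a] has the dot before P: add [P → . d C]
No further items can be added.

CLOSURE = { [C → . P a], [P → . d C] }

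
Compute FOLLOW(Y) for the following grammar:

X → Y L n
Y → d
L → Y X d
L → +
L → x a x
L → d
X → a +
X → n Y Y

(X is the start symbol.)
{ $, '+', 'a', 'd', 'n', 'x' }

To compute FOLLOW(Y), find every occurrence of Y on a right-hand side N → α Y β: add FIRST(β) \ {ε}, and if β is empty or nullable also add FOLLOW(N). Iterate to a fixed point.

In X → Y L n: Y is followed by L n, add FIRST(L n) \ {ε} = { '+', 'd', 'x' }
In L → Y X d: Y is followed by X d, add FIRST(X d) \ {ε} = { 'a', 'd', 'n' }
In X → n Y Y: Y is followed by Y, add FIRST(Y) \ {ε} = { 'd' }
In X → n Y Y: Y is at the end, add FOLLOW(X)

The FOLLOW sets referred to above (computed the same way, to a fixed point):
  FOLLOW(X) = { $, 'd' }

Taking the union: FOLLOW(Y) = { $, '+', 'a', 'd', 'n', 'x' }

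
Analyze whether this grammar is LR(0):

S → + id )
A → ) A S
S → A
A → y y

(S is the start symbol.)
Yes, the grammar is LR(0)

A grammar is LR(0) if no state in the canonical LR(0) collection has:
  - both a shift item (dot before a terminal) and a complete item (shift-reduce conflict), or
  - two or more complete items (reduce-reduce conflict; the accept item [S' → S .] counts as a complete item here).

Augment with S' → S and build the canonical LR(0) collection (I0 = CLOSURE({[S' → . S]}), then GOTO on every symbol after a dot until no new states appear). It has 11 states:
  I0: { [A → . ) A S], [A → . y y], [S → . + id )], [S → . A], [S' → . S] }  — shift
  I1: { [A → ) . A S], [A → . ) A S], [A → . y y] }  — shift
  I2: { [S → + . id )] }  — shift
  I3: { [S → A .] }  — reduce
  I4: { [S' → S .] }  — accept
  I5: { [A → y . y] }  — shift
  I6: { [A → y y .] }  — reduce
  I7: { [S → + id . )] }  — shift
  I8: { [S → + id ) .] }  — reduce
  I9: { [A → ) A . S], [A → . ) A S], [A → . y y], [S → . + id )], [S → . A] }  — shift
  I10: { [A → ) A S .] }  — reduce

Every state is either a pure shift/goto state or contains exactly one complete item and nothing to shift — no conflicts. The grammar is LR(0).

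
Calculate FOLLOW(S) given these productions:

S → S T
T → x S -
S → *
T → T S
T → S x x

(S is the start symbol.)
{ $, '*', '-', 'x' }

S is the start symbol, so $ ∈ FOLLOW(S).
In S → S T: S is followed by T, add FIRST(T) \ {ε} = { '*', 'x' }
In T → x S -: S is followed by '-', add FIRST('-') \ {ε} = { '-' }
In T → T S: S is at the end, add FOLLOW(T)
In T → S x x: S is followed by x x, add FIRST(x x) \ {ε} = { 'x' }

The FOLLOW sets referred to above (computed the same way, to a fixed point):
  FOLLOW(T) = { $, '*', '-', 'x' }

Taking the union: FOLLOW(S) = { $, '*', '-', 'x' }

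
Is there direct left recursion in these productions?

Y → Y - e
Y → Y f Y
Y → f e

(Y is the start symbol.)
Yes, Y is left-recursive

Y → Y - e: LEFT RECURSIVE (starts with Y)
Y → Y f Y: LEFT RECURSIVE (starts with Y)
Y → f e: starts with f

The grammar has direct left recursion on: Y.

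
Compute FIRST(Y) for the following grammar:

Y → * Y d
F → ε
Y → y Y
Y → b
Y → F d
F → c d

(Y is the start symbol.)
To compute FIRST(Y), examine every production with Y on the left-hand side, reading each right-hand side left to right until a non-nullable symbol is reached.

FIRST sets of the other non-terminals involved (by the same procedure, iterated to a fixed point):
  FIRST(F) = { 'c', ε }

From Y → * Y d:
  - '*' is a terminal: add '*' and stop
From Y → y Y:
  - y is a terminal: add 'y' and stop
From Y → b:
  - b is a terminal: add 'b' and stop
From Y → F d:
  - F is a non-terminal: add FIRST(F) \ {ε} = { 'c' }
    F is nullable, so continue to the next symbol
  - d is a terminal: add 'd' and stop

Collecting: FIRST(Y) = { '*', 'b', 'c', 'd', 'y' }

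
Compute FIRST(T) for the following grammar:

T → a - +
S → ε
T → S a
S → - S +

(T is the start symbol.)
To compute FIRST(T), examine every production with T on the left-hand side, reading each right-hand side left to right until a non-nullable symbol is reached.

FIRST sets of the other non-terminals involved (by the same procedure, iterated to a fixed point):
  FIRST(S) = { '-', ε }

From T → a - +:
  - a is a terminal: add 'a' and stop
From T → S a:
  - S is a non-terminal: add FIRST(S) \ {ε} = { '-' }
    S is nullable, so continue to the next symbol
  - a is a terminal: add 'a' and stop

Collecting: FIRST(T) = { '-', 'a' }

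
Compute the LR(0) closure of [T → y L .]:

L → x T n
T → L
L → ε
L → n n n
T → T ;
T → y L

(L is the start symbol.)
Start with: [T → y L .]
The dot is at the end, so nothing is added.

CLOSURE = { [T → y L .] }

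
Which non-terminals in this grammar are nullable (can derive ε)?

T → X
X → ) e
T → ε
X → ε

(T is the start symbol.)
A non-terminal is nullable if it can derive ε (the empty string): either it has an ε-production, or it has a production whose right-hand side consists entirely of nullable non-terminals.

ε-productions: T → ε, X → ε
So T, X are immediately nullable.
Every non-terminal is now nullable.
Nullable = { 'T', 'X' }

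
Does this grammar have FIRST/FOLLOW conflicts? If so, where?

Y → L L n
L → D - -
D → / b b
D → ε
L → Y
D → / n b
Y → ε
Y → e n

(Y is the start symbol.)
A FIRST/FOLLOW conflict occurs when a non-terminal N has a nullable alternative N → β (β ⇒* ε) and another alternative N → α with FIRST(α) ∩ FOLLOW(N) ≠ ∅: on such a lookahead the parser cannot decide between expanding α and letting N vanish via β.

Nullable non-terminals: D, L, Y.
FIRST sets used below: FIRST(D) = { '/', ε }, FIRST(Y) = { '-', '/', 'e', 'n', ε }, FIRST(L) = { '-', '/', 'e', 'n', ε }

D: nullable alternative(s) D → ε; FOLLOW(D) = { '-' }
  D → / b b: FIRST \ {ε} = { '/' } — disjoint from FOLLOW(D)
  D → ε: FIRST \ {ε} = { } — this is the only nullable alternative, skip
  D → / n b: FIRST \ {ε} = { '/' } — disjoint from FOLLOW(D)

L: nullable alternative(s) L → Y; FOLLOW(L) = { '-', '/', 'e', 'n' }
  L → D - -: FIRST \ {ε} = { '-', '/' } — overlaps FOLLOW(L) on { '-', '/' }: CONFLICT
  L → Y: FIRST \ {ε} = { '-', '/', 'e', 'n' } — this is the only nullable alternative, skip

Y: nullable alternative(s) Y → ε; FOLLOW(Y) = { $, '-', '/', 'e', 'n' }
  Y → L L n: FIRST \ {ε} = { '-', '/', 'e', 'n' } — overlaps FOLLOW(Y) on { '-', '/', 'e', 'n' }: CONFLICT
  Y → ε: FIRST \ {ε} = { } — this is the only nullable alternative, skip
  Y → e n: FIRST \ {ε} = { 'e' } — overlaps FOLLOW(Y) on { 'e' }: CONFLICT

So the grammar has 3 FIRST/FOLLOW conflicts (marked CONFLICT above).

Answer: Yes. Y → L L n with FOLLOW(Y) on { '-', '/', 'e', 'n' }; Y → e n with FOLLOW(Y) on { 'e' }; L → D '-' '-' with FOLLOW(L) on { '-', '/' }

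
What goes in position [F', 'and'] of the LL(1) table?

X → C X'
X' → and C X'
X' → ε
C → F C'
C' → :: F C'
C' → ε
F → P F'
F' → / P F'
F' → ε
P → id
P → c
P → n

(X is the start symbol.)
F' → ε

To find M[F', 'and'], we find productions for F' where 'and' is in the predict set (PREDICT(N → α) = (FIRST(α) \ {ε}) ∪ (FOLLOW(N) if α ⇒* ε)).

Relevant sets:
  FOLLOW(F') = { $, '::', 'and' }

F' → / P F': PREDICT = { '/' }
F' → ε: PREDICT = { $, '::', 'and' }
  'and' is in predict set, so this production goes in M[F', 'and']

M[F', 'and'] = F' → ε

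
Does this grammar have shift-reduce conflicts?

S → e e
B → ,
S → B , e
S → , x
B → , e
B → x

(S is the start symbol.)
A shift-reduce conflict occurs when an LR(0) state has both:
  - a complete (reduce) item [A → α .] (dot at the end), and
  - a shift item [B → β . c γ] (dot before a terminal).

Augment with S' → S and build the canonical LR(0) collection (I0 = CLOSURE({[S' → . S]}), then GOTO on every symbol after a dot until no new states appear). It has 11 states:
  I0: { [B → . , e], [B → . ,], [B → . x], [S → . , x], [S → . B , e], [S → . e e], [S' → . S] }  — shift
  I1: { [B → , . e], [B → , .], [S → , . x] }  — shift, reduce
  I2: { [S → B . , e] }  — shift
  I3: { [S' → S .] }  — accept
  I4: { [S → e . e] }  — shift
  I5: { [B → x .] }  — reduce
  I6: { [S → e e .] }  — reduce
  I7: { [S → B , . e] }  — shift
  I8: { [S → B , e .] }  — reduce
  I9: { [B → , e .] }  — reduce
  I10: { [S → , x .] }  — reduce

I1 contains reduce item [B → , .] and shift items [B → , . e], [S → , . x] — shift-reduce conflict.

Answer: Yes — I1: [B → , .] vs [B → , . e]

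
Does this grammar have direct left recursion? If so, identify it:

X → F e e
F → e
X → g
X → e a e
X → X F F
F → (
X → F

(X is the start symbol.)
Yes, X is left-recursive

Direct left recursion occurs when N → N α for some non-terminal N (the right-hand side begins with the left-hand side itself).

X → F e e: starts with F
F → e: starts with e
X → g: starts with g
X → e a e: starts with e
X → X F F: LEFT RECURSIVE (starts with X)
F → (: starts with '('
X → F: starts with F

The grammar has direct left recursion on: X.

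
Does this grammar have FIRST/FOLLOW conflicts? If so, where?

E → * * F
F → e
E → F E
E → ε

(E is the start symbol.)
Nullable non-terminals: E.
FIRST sets used below: FIRST(F) = { 'e' }

E: nullable alternative(s) E → ε; FOLLOW(E) = { $ }
  E → * * F: FIRST \ {ε} = { '*' } — disjoint from FOLLOW(E)
  E → F E: FIRST \ {ε} = { 'e' } — disjoint from FOLLOW(E)
  E → ε: FIRST \ {ε} = { } — this is the only nullable alternative, skip

F has no nullable alternative, so no FIRST/FOLLOW check is needed there.

No FIRST/FOLLOW conflicts found.

Answer: No FIRST/FOLLOW conflicts.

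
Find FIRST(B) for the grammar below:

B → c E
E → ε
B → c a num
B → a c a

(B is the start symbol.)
{ 'a', 'c' }

To compute FIRST(B), examine every production with B on the left-hand side, reading each right-hand side left to right until a non-nullable symbol is reached.

From B → c E:
  - c is a terminal: add 'c' and stop
From B → c a num:
  - c is a terminal: add 'c' and stop
From B → a c a:
  - a is a terminal: add 'a' and stop

Collecting: FIRST(B) = { 'a', 'c' }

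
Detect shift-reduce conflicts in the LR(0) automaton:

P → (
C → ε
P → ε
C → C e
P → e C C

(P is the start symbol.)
Augment with P' → P and build the canonical LR(0) collection (I0 = CLOSURE({[P' → . P]}), then GOTO on every symbol after a dot until no new states appear). It has 7 states:
  I0: { [P → . (], [P → . e C C], [P → .], [P' → . P] }  — shift, reduce
  I1: { [P → ( .] }  — reduce
  I2: { [P' → P .] }  — accept
  I3: { [C → . C e], [C → .], [P → e . C C] }  — reduce
  I4: { [C → . C e], [C → .], [C → C . e], [P → e C . C] }  — shift, reduce
  I5: { [C → C . e], [P → e C C .] }  — shift, reduce
  I6: { [C → C e .] }  — reduce

I0 contains reduce item [P → .] and shift items [P → . (], [P → . e C C] — shift-reduce conflict.
I4 contains reduce item [C → .] and shift item [C → C . e] — shift-reduce conflict.
I5 contains reduce item [P → e C C .] and shift item [C → C . e] — shift-reduce conflict.

Answer: Yes — I0: [P → .] vs [P → . (]; I4: [C → .] vs [C → C . e]; I5: [P → e C C .] vs [C → C . e]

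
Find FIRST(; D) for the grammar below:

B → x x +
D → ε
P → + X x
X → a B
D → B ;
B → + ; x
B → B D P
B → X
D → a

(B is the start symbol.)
{ ';' }

To compute FIRST(; D), process the symbols left to right:
Symbol ; is a terminal. Add ';' and stop.
FIRST(; D) = { ';' }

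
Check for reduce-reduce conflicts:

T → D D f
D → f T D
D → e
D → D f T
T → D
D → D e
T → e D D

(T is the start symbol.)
A reduce-reduce conflict occurs when an LR(0) state has two complete items [A → α .] and [B → β .] — both call for a reduction, and with no lookahead the parser cannot choose between them.

Augment with T' → T and build the canonical LR(0) collection (I0 = CLOSURE({[T' → . T]}), then GOTO on every symbol after a dot until no new states appear). It has 18 states:
  I0: { [D → . D e], [D → . D f T], [D → . e], [D → . f T D], [T → . D D f], [T → . D], [T → . e D D], [T' → . T] }  — shift
  I1: { [D → . D e], [D → . D f T], [D → . e], [D → . f T D], [D → D . e], [D → D . f T], [T → D . D f], [T → D .] }  — shift, reduce
  I2: { [T' → T .] }  — accept
  I3: { [D → . D e], [D → . D f T], [D → . e], [D → . f T D], [D → e .], [T → e . D D] }  — shift, reduce
  I4: { [D → . D e], [D → . D f T], [D → . e], [D → . f T D], [D → f . T D], [T → . D D f], [T → . D], [T → . e D D] }  — shift
  I5: { [D → . D e], [D → . D f T], [D → . e], [D → . f T D], [D → f T . D] }  — shift
  I6: { [D → D . e], [D → D . f T], [D → f T D .] }  — shift, reduce
  I7: { [D → e .] }  — reduce
  I8: { [D → D e .] }  — reduce
  I9: { [D → . D e], [D → . D f T], [D → . e], [D → . f T D], [D → D f . T], [T → . D D f], [T → . D], [T → . e D D] }  — shift
  I10: { [D → D f T .] }  — reduce
  I11: { [D → . D e], [D → . D f T], [D → . e], [D → . f T D], [D → D . e], [D → D . f T], [T → e D . D] }  — shift
  I12: { [D → D . e], [D → D . f T], [T → e D D .] }  — shift, reduce
  I13: { [D → D e .], [D → e .] }  — 2 reduces
  I14: { [D → . D e], [D → . D f T], [D → . e], [D → . f T D], [D → D f . T], [D → f . T D], [T → . D D f], [T → . D], [T → . e D D] }  — shift
  I15: { [D → . D e], [D → . D f T], [D → . e], [D → . f T D], [D → D f T .], [D → f T . D] }  — shift, reduce
  I16: { [D → D . e], [D → D . f T], [T → D D . f] }  — shift
  I17: { [D → . D e], [D → . D f T], [D → . e], [D → . f T D], [D → D f . T], [T → . D D f], [T → . D], [T → . e D D], [T → D D f .] }  — shift, reduce

I13 contains complete items [D → D e .], [D → e .] — reduce-reduce conflict.

Answer: Yes — I13: [D → D e .] vs [D → e .]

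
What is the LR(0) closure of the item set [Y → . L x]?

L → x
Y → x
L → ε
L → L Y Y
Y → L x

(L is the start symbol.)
Start with: [Y → . L x]
  [Y → . L x] has the dot before L: add [L → . x], [L → .], [L → . L Y Y]
No further items can be added.

CLOSURE = { [L → . L Y Y], [L → . x], [L → .], [Y → . L x] }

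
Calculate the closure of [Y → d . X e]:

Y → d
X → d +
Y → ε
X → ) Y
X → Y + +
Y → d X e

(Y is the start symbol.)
Start with: [Y → d . X e]
  [Y → d . X e] has the dot before X: add [X → . d +], [X → . ) Y], [X → . Y + +]
  [X → . Y + +] has the dot before Y: add [Y → . d], [Y → .], [Y → . d X e]
No further items can be added.

CLOSURE = { [X → . ) Y], [X → . Y + +], [X → . d +], [Y → . d X e], [Y → . d], [Y → .], [Y → d . X e] }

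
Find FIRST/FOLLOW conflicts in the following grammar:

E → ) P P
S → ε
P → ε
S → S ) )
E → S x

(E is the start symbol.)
A FIRST/FOLLOW conflict occurs when a non-terminal N has a nullable alternative N → β (β ⇒* ε) and another alternative N → α with FIRST(α) ∩ FOLLOW(N) ≠ ∅: on such a lookahead the parser cannot decide between expanding α and letting N vanish via β.

Nullable non-terminals: P, S.
FIRST sets used below: FIRST(S) = { ')', ε }
P has a nullable alternative but only one production, so nothing to check.

S: nullable alternative(s) S → ε; FOLLOW(S) = { ')', 'x' }
  S → ε: FIRST \ {ε} = { } — this is the only nullable alternative, skip
  S → S ) ): FIRST \ {ε} = { ')' } — overlaps FOLLOW(S) on { ')' }: CONFLICT

E has no nullable alternative, so no FIRST/FOLLOW check is needed there.

So the grammar has 1 FIRST/FOLLOW conflict (marked CONFLICT above).

Answer: Yes. S → S ')' ')' with FOLLOW(S) on { ')' }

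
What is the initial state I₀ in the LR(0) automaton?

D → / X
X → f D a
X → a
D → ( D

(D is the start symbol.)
{ [D → . ( D], [D → . / X], [D' → . D] }

First, augment the grammar with D' → D
I₀ = CLOSURE({ [D' → . D] }):
  [D' → . D] has the dot before D: add [D → . / X], [D → . ( D]
No further items can be added.

I₀ = { [D → . ( D], [D → . / X], [D' → . D] }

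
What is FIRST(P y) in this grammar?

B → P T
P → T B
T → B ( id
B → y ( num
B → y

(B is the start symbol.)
FIRST sets of the non-terminals involved (from the grammar, by fixed-point iteration):
  FIRST(P) = { 'y' }

To compute FIRST(P y), process the symbols left to right:
Symbol P is a non-terminal. Add FIRST(P) \ {ε} = { 'y' }
P is not nullable (ε ∉ FIRST(P)), so stop here.
FIRST(P y) = { 'y' }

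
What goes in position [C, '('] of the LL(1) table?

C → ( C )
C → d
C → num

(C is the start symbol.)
C → ( C )

To find M[C, '('], we find productions for C where '(' is in the predict set (PREDICT(N → α) = (FIRST(α) \ {ε}) ∪ (FOLLOW(N) if α ⇒* ε)).

C → ( C ): PREDICT = { '(' }
  '(' is in predict set, so this production goes in M[C, '(']
C → d: PREDICT = { 'd' }
C → num: PREDICT = { 'num' }

M[C, '('] = C → ( C )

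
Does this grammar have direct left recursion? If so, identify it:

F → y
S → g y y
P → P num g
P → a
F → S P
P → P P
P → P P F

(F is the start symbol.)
Yes, P is left-recursive

Direct left recursion occurs when N → N α for some non-terminal N (the right-hand side begins with the left-hand side itself).

F → y: starts with y
S → g y y: starts with g
P → P num g: LEFT RECURSIVE (starts with P)
P → a: starts with a
F → S P: starts with S
P → P P: LEFT RECURSIVE (starts with P)
P → P P F: LEFT RECURSIVE (starts with P)

The grammar has direct left recursion on: P.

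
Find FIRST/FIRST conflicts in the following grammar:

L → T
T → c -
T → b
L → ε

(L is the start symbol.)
FIRST sets of the non-terminals at (or reachable through a nullable prefix from) the front of some alternative:
  FIRST(T) = { 'b', 'c' }

Productions for L:
  L → T: FIRST = { 'b', 'c' }
  L → ε: FIRST = { ε }
Productions for T:
  T → c -: FIRST = { 'c' }
  T → b: FIRST = { 'b' }

All alternatives of each non-terminal have pairwise disjoint FIRST sets.

Answer: No FIRST/FIRST conflicts.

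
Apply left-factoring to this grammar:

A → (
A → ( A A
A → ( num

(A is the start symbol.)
A → ( A'
A' → ε
A' → A A
A' → num

Left-factoring transforms A → αβ₁ | αβ₂ into A → αA' and A' → β₁ | β₂
(α is the longest common prefix among the alternatives). Repeat until
no nonterminal has two alternatives with a common prefix.

Round 1: A has alternatives sharing prefix '('. Introduce A': A → ( A'
  Add: A' → ε
  Add: A' → A A
  Add: A' → num

No remaining common prefixes — done.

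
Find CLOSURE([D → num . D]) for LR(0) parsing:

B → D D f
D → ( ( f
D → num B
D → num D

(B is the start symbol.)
{ [D → . ( ( f], [D → . num B], [D → . num D], [D → num . D] }

To compute CLOSURE, for each item [A → α.Bβ] where B is a non-terminal, add [B → .γ] for all productions B → γ; repeat for the newly added items until nothing changes.

Start with: [D → num . D]
  [D → num . D] has the dot before D: add [D → . ( ( f], [D → . num B], [D → . num D]
No further items can be added.

CLOSURE = { [D → . ( ( f], [D → . num B], [D → . num D], [D → num . D] }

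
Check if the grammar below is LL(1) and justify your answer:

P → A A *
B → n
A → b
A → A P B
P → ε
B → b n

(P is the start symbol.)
A grammar is LL(1) if for each non-terminal N with multiple productions, the predict sets of those productions are pairwise disjoint, where PREDICT(N → α) = (FIRST(α) \ {ε}) ∪ (FOLLOW(N) if α ⇒* ε).

Relevant sets:
  FIRST(A) = { 'b' }
  FOLLOW(P) = { $, 'b', 'n' }

For P:
  PREDICT(P → A A '*') = { 'b' }
  PREDICT(P → ε) = { $, 'b', 'n' }
For B:
  PREDICT(B → n) = { 'n' }
  PREDICT(B → b n) = { 'b' }
For A:
  PREDICT(A → b) = { 'b' }
  PREDICT(A → A P B) = { 'b' }

Conflict found: Predict set conflict for P: { 'b' }
The grammar is NOT LL(1).

Answer: No. Predict set conflict for P: { 'b' }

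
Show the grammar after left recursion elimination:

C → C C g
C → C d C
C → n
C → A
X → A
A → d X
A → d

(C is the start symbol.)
C → n C'
C → A C'
C' → C g C'
C' → d C C'
C' → ε
X → A
A → d X
A → d

C is directly left-recursive. The standard transformation for
  A → A α₁ | ... | A α_m | β₁ | ... | β_n
is
  A  → β₁ A' | ... | β_n A'
  A' → α₁ A' | ... | α_m A' | ε

C → n becomes C → n C'
C → A becomes C → A C'
C → C C g becomes C' → C g C'
C → C d C becomes C' → d C C'
Add C' → ε

Productions for other non-terminals are unchanged:
  X → A
  A → d X
  A → d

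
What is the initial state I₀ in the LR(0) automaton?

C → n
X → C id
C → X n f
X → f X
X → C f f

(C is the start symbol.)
{ [C → . X n f], [C → . n], [C' → . C], [X → . C f f], [X → . C id], [X → . f X] }

First, augment the grammar with C' → C
I₀ = CLOSURE({ [C' → . C] }):
  [C' → . C] has the dot before C: add [C → . n], [C → . X n f]
  [C → . X n f] has the dot before X: add [X → . C id], [X → . f X], [X → . C f f]
No further items can be added.

I₀ = { [C → . X n f], [C → . n], [C' → . C], [X → . C f f], [X → . C id], [X → . f X] }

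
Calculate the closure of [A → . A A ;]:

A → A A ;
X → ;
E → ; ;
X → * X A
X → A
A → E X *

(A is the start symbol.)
{ [A → . A A ;], [A → . E X *], [E → . ; ;] }

Start with: [A → . A A ;]
  [A → . A A ;] has the dot before A: add [A → . E X *]
  [A → . E X *] has the dot before E: add [E → . ; ;]
No further items can be added.

CLOSURE = { [A → . A A ;], [A → . E X *], [E → . ; ;] }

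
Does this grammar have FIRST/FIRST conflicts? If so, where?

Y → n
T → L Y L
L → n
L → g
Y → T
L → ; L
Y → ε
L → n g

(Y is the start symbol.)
A FIRST/FIRST conflict occurs when two productions N → α and N → β for the same non-terminal have FIRST(α) ∩ FIRST(β) ≠ ∅ (with ε ∈ FIRST of a nullable right-hand side, so two nullable alternatives also conflict).

FIRST sets of the non-terminals at (or reachable through a nullable prefix from) the front of some alternative:
  FIRST(T) = { ';', 'g', 'n' }

Productions for Y:
  Y → n: FIRST = { 'n' }
  Y → T: FIRST = { ';', 'g', 'n' }
  Y → ε: FIRST = { ε }
Productions for L:
  L → n: FIRST = { 'n' }
  L → g: FIRST = { 'g' }
  L → ; L: FIRST = { ';' }
  L → n g: FIRST = { 'n' }
T has only one production, so no FIRST/FIRST conflict is possible there.

Conflict for Y: Y → n and Y → T
  Overlap: { 'n' }
Conflict for L: L → n and L → n g
  Overlap: { 'n' }

Answer: Yes. Y → n / Y → T on { 'n' }; L → n / L → n g on { 'n' }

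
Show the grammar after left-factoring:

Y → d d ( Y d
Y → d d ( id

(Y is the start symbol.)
Y → d d ( Y'
Y' → Y d
Y' → id

Left-factoring transforms A → αβ₁ | αβ₂ into A → αA' and A' → β₁ | β₂
(α is the longest common prefix among the alternatives). Repeat until
no nonterminal has two alternatives with a common prefix.

Round 1: Y has alternatives sharing prefix 'd d ('. Introduce Y': Y → d d ( Y'
  Add: Y' → Y d
  Add: Y' → id

No remaining common prefixes — done.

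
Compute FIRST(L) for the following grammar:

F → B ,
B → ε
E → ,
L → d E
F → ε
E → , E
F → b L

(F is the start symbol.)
To compute FIRST(L), examine every production with L on the left-hand side, reading each right-hand side left to right until a non-nullable symbol is reached.

From L → d E:
  - d is a terminal: add 'd' and stop

Collecting: FIRST(L) = { 'd' }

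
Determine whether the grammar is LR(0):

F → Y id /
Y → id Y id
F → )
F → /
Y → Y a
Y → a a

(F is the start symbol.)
Yes, the grammar is LR(0)

A grammar is LR(0) if no state in the canonical LR(0) collection has:
  - both a shift item (dot before a terminal) and a complete item (shift-reduce conflict), or
  - two or more complete items (reduce-reduce conflict; the accept item [F' → F .] counts as a complete item here).

Augment with F' → F and build the canonical LR(0) collection (I0 = CLOSURE({[F' → . F]}), then GOTO on every symbol after a dot until no new states appear). It has 13 states:
  I0: { [F → . )], [F → . /], [F → . Y id /], [F' → . F], [Y → . Y a], [Y → . a a], [Y → . id Y id] }  — shift
  I1: { [F → ) .] }  — reduce
  I2: { [F → / .] }  — reduce
  I3: { [F' → F .] }  — accept
  I4: { [F → Y . id /], [Y → Y . a] }  — shift
  I5: { [Y → a . a] }  — shift
  I6: { [Y → . Y a], [Y → . a a], [Y → . id Y id], [Y → id . Y id] }  — shift
  I7: { [Y → Y . a], [Y → id Y . id] }  — shift
  I8: { [Y → Y a .] }  — reduce
  I9: { [Y → id Y id .] }  — reduce
  I10: { [Y → a a .] }  — reduce
  I11: { [F → Y id . /] }  — shift
  I12: { [F → Y id / .] }  — reduce

Every state is either a pure shift/goto state or contains exactly one complete item and nothing to shift — no conflicts. The grammar is LR(0).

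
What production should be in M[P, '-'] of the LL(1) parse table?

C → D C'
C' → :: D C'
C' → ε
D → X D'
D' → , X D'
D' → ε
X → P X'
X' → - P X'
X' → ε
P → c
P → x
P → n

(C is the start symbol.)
Empty (error entry)

To find M[P, '-'], we find productions for P where '-' is in the predict set (PREDICT(N → α) = (FIRST(α) \ {ε}) ∪ (FOLLOW(N) if α ⇒* ε)).

P → c: PREDICT = { 'c' }
P → x: PREDICT = { 'x' }
P → n: PREDICT = { 'n' }

M[P, '-'] is empty (no production applies)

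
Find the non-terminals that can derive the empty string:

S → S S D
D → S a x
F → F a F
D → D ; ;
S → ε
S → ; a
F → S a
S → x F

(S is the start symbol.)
{ 'S' }

ε-productions: S → ε
So S is immediately nullable.
No further non-terminal can be added: every production for the remaining non-terminals contains a terminal or a non-nullable non-terminal.
Nullable = { 'S' }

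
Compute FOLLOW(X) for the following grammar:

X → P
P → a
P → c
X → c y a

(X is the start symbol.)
{ $ }

X is the start symbol, so $ ∈ FOLLOW(X).
X does not occur on any right-hand side.

Taking the union: FOLLOW(X) = { $ }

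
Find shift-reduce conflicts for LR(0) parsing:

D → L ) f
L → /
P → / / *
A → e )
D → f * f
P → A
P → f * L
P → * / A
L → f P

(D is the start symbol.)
A shift-reduce conflict occurs when an LR(0) state has both:
  - a complete (reduce) item [A → α .] (dot at the end), and
  - a shift item [B → β . c γ] (dot before a terminal).

Augment with D' → D and build the canonical LR(0) collection (I0 = CLOSURE({[D' → . D]}), then GOTO on every symbol after a dot until no new states appear). It has 23 states:
  I0: { [D → . L ) f], [D → . f * f], [D' → . D], [L → . /], [L → . f P] }  — shift
  I1: { [L → / .] }  — reduce
  I2: { [D' → D .] }  — accept
  I3: { [D → L . ) f] }  — shift
  I4: { [A → . e )], [D → f . * f], [L → f . P], [P → . * / A], [P → . / / *], [P → . A], [P → . f * L] }  — shift
  I5: { [D → f * . f], [P → * . / A] }  — shift
  I6: { [P → / . / *] }  — shift
  I7: { [P → A .] }  — reduce
  I8: { [L → f P .] }  — reduce
  I9: { [A → e . )] }  — shift
  I10: { [P → f . * L] }  — shift
  I11: { [L → . /], [L → . f P], [P → f * . L] }  — shift
  I12: { [P → f * L .] }  — reduce
  I13: { [A → . e )], [L → f . P], [P → . * / A], [P → . / / *], [P → . A], [P → . f * L] }  — shift
  I14: { [P → * . / A] }  — shift
  I15: { [A → . e )], [P → * / . A] }  — shift
  I16: { [P → * / A .] }  — reduce
  I17: { [A → e ) .] }  — reduce
  I18: { [P → / / . *] }  — shift
  I19: { [P → / / * .] }  — reduce
  I20: { [D → f * f .] }  — reduce
  I21: { [D → L ) . f] }  — shift
  I22: { [D → L ) f .] }  — reduce

No state contains both a complete item and a shift item.

Answer: No shift-reduce conflicts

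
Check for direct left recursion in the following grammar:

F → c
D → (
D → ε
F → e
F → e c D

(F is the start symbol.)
No direct left recursion

F → c: starts with c
D → (: starts with '('
D → ε: starts with ε
F → e: starts with e
F → e c D: starts with e

No direct left recursion found.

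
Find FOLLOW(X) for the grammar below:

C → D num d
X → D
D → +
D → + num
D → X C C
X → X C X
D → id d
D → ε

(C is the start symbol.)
{ '+', 'id', 'num' }

To compute FOLLOW(X), find every occurrence of X on a right-hand side N → α X β: add FIRST(β) \ {ε}, and if β is empty or nullable also add FOLLOW(N). Iterate to a fixed point.

In D → X C C: X is followed by C C, add FIRST(C C) \ {ε} = { '+', 'id', 'num' }
In X → X C X: X is followed by C X, add FIRST(C X) \ {ε} = { '+', 'id', 'num' }
In X → X C X: X is at the end; this adds FOLLOW(X) to itself — nothing new

Taking the union: FOLLOW(X) = { '+', 'id', 'num' }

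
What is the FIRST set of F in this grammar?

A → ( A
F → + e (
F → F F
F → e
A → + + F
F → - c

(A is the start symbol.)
To compute FIRST(F), examine every production with F on the left-hand side, reading each right-hand side left to right until a non-nullable symbol is reached.

From F → + e (:
  - '+' is a terminal: add '+' and stop
From F → F F:
  - F is the symbol being defined: contributes nothing new
    F is not nullable, so stop
From F → e:
  - e is a terminal: add 'e' and stop
From F → - c:
  - '-' is a terminal: add '-' and stop

Collecting: FIRST(F) = { '+', '-', 'e' }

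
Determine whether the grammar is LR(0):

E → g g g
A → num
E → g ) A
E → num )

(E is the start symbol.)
Yes, the grammar is LR(0)

A grammar is LR(0) if no state in the canonical LR(0) collection has:
  - both a shift item (dot before a terminal) and a complete item (shift-reduce conflict), or
  - two or more complete items (reduce-reduce conflict; the accept item [E' → E .] counts as a complete item here).

Augment with E' → E and build the canonical LR(0) collection (I0 = CLOSURE({[E' → . E]}), then GOTO on every symbol after a dot until no new states appear). It has 10 states:
  I0: { [E → . g ) A], [E → . g g g], [E → . num )], [E' → . E] }  — shift
  I1: { [E' → E .] }  — accept
  I2: { [E → g . ) A], [E → g . g g] }  — shift
  I3: { [E → num . )] }  — shift
  I4: { [E → num ) .] }  — reduce
  I5: { [A → . num], [E → g ) . A] }  — shift
  I6: { [E → g g . g] }  — shift
  I7: { [E → g g g .] }  — reduce
  I8: { [E → g ) A .] }  — reduce
  I9: { [A → num .] }  — reduce

Every state is either a pure shift/goto state or contains exactly one complete item and nothing to shift — no conflicts. The grammar is LR(0).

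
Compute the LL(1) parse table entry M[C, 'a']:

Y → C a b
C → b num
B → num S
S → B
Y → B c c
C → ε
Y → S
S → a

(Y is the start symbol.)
To find M[C, 'a'], we find productions for C where 'a' is in the predict set (PREDICT(N → α) = (FIRST(α) \ {ε}) ∪ (FOLLOW(N) if α ⇒* ε)).

Relevant sets:
  FOLLOW(C) = { 'a' }

C → b num: PREDICT = { 'b' }
C → ε: PREDICT = { 'a' }
  'a' is in predict set, so this production goes in M[C, 'a']

M[C, 'a'] = C → ε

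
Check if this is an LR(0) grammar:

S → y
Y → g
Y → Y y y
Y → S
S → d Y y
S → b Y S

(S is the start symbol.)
Augment with S' → S and build the canonical LR(0) collection (I0 = CLOSURE({[S' → . S]}), then GOTO on every symbol after a dot until no new states appear). It has 13 states:
  I0: { [S → . b Y S], [S → . d Y y], [S → . y], [S' → . S] }  — shift
  I1: { [S' → S .] }  — accept
  I2: { [S → . b Y S], [S → . d Y y], [S → . y], [S → b . Y S], [Y → . S], [Y → . Y y y], [Y → . g] }  — shift
  I3: { [S → . b Y S], [S → . d Y y], [S → . y], [S → d . Y y], [Y → . S], [Y → . Y y y], [Y → . g] }  — shift
  I4: { [S → y .] }  — reduce
  I5: { [Y → S .] }  — reduce
  I6: { [S → d Y . y], [Y → Y . y y] }  — shift
  I7: { [Y → g .] }  — reduce
  I8: { [S → d Y y .], [Y → Y y . y] }  — shift, reduce
  I9: { [Y → Y y y .] }  — reduce
  I10: { [S → . b Y S], [S → . d Y y], [S → . y], [S → b Y . S], [Y → Y . y y] }  — shift
  I11: { [S → b Y S .] }  — reduce
  I12: { [S → y .], [Y → Y y . y] }  — shift, reduce

Conflict in state I8:
  Shift-reduce conflict between [S → d Y y .] and [Y → Y y . y]
So the grammar is NOT LR(0).

Answer: No. Shift-reduce conflict between [S → d Y y .] and [Y → Y y . y]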